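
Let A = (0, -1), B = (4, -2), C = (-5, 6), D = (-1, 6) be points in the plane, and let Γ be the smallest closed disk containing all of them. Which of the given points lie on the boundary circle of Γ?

B, C

By Welzl's lemma the MEC is supported by two points (diametrically opposite) or three points (on a circumcircle).
The farthest pair is B–C with squared distance 145. The circle on this segment as diameter has centre (-0.5, 2) and r² = 145/4 = 36.25.
Check A: distance² to centre = 9.25 ≤ 36.25, so it lies inside.
All remaining points lie in this disk, and no smaller disk contains both endpoints, so this is the minimum enclosing circle.
The points at distance exactly r from the centre are B, C — 2 points.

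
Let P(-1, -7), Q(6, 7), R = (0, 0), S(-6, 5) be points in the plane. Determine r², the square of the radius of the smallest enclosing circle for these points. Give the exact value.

A smallest enclosing disk is always determined by at most three of the input points on its boundary.
The minimum enclosing circle is determined by three boundary points: P, Q, S.
Their circumcentre is (19/22, 9/11) with r² = 31265/484.
The farthest remaining point R is at distance² 685/484 ≤ 31265/484.

31265/484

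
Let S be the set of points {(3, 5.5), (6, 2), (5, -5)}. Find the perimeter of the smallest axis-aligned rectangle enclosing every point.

Width = max x − min x = 6 − 3 = 3.
Height = max y − min y = 5.5 − (-5) = 10.5.
Perimeter = 2(3 + 10.5) = 27.

27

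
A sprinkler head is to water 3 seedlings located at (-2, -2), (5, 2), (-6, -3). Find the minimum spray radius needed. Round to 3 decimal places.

Call the three points A, B, C in the order given.
Side lengths²: AB² = 65, AC² = 17, BC² = 146.
Since BC² = 146 ≥ 65 + 17 = 82, the angle opposite BC is not acute, so the smallest enclosing circle has BC as diameter.
Centre = midpoint of BC = (-0.5, -0.5), r² = 146/4 = 36.5.
r = √(36.5) ≈ 6.042.

6.042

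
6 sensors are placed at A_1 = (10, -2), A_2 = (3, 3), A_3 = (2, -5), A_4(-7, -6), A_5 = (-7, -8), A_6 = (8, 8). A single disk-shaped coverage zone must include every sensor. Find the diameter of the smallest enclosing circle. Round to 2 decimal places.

21.93

The farthest pair is A_5–A_6 with squared distance 481. The circle on this segment as diameter has centre (0.5, 0) and r² = 481/4 = 120.25.
Check A_1: distance² to centre = 94.25 ≤ 120.25, so it lies inside.
All remaining points lie in this disk, and no smaller disk contains both endpoints, so this is the minimum enclosing circle.
Diameter = 2r = 2√(120.25) ≈ 21.93.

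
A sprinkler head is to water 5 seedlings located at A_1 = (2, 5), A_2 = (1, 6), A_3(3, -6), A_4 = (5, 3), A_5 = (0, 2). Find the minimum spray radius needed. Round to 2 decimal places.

6.08

The minimum enclosing circle of a finite set is fixed by two of the points (as a diameter) or three (as a circumcircle).
The farthest pair is A_2–A_3 with squared distance 148. The circle on this segment as diameter has centre (2, 0) and r² = 148/4 = 37.
Check A_1: distance² to centre = 25 ≤ 37, so it lies inside.
All remaining points lie in this disk, and no smaller disk contains both endpoints, so this is the minimum enclosing circle.
r = √37 ≈ 6.08.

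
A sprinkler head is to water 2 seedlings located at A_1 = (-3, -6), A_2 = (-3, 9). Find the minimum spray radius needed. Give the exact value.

7.5

The smallest circle enclosing two points has them as diameter endpoints.
Centre = midpoint = (-3, 1.5); r² = |A_1A_2|²/4 = 225/4 = 56.25.
r = √(56.25) = 7.5.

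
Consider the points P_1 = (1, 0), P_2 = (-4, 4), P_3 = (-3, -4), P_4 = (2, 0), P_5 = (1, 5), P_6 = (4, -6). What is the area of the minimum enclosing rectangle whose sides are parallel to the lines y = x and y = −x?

117

In coordinates u = x + y, v = x − y the rectangle is axis-aligned; the map (x,y)→(u,v) scales areas by 2.
u-values: 1, 0, -7, 2, 6, -2; range = 6 − (-7) = 13.
v-values: 1, -8, 1, 2, -4, 10; range = 10 − (-8) = 18.
Area = (13 × 18) / 2 = 117.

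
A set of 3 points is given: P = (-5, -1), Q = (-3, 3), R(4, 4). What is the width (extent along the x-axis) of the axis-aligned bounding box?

9

max x = 4, min x = -5, so width = 9.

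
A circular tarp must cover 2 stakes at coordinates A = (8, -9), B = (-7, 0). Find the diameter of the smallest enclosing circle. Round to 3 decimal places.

17.493

The smallest circle enclosing two points has them as diameter endpoints.
Centre = midpoint = (0.5, -4.5); r² = |AB|²/4 = 306/4 = 76.5.
Diameter = 2r = 2√(76.5) ≈ 17.493.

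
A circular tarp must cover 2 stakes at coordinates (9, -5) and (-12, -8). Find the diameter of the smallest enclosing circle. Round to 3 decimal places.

The smallest circle enclosing two points has them as diameter endpoints.
Centre = midpoint = (-1.5, -6.5); r² = |(9, -5)−(-12, -8)|²/4 = 450/4 = 112.5.
Diameter = 2r = 2√(112.5) ≈ 21.213.

21.213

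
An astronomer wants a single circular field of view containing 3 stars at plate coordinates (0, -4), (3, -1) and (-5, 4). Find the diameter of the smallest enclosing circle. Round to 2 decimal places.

9.68

Call the three points A, B, C in the order given.
Side lengths²: AB² = 18, AC² = 89, BC² = 89.
Since BC² = 89 < 89 + 18 = 107, the triangle is acute, so the smallest enclosing circle is the circumcircle.
Circumcentre = (-41/26, 15/26), r² = 7921/338.
Diameter = 2r = 2√(7921/338) ≈ 9.68.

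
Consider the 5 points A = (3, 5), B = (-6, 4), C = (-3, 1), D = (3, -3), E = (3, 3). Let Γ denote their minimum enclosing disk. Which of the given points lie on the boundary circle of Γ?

A, B, D

The minimum enclosing circle of a finite set is fixed by two of the points (as a diameter) or three (as a circumcircle).
The minimum enclosing circle is determined by three boundary points: A, B, D.
Their circumcentre is (-10/9, 1) with r² = 2665/81.
The farthest remaining point E is at distance² 1693/81 ≤ 2665/81.
The points at distance exactly r from the centre are A, B, D — 3 points.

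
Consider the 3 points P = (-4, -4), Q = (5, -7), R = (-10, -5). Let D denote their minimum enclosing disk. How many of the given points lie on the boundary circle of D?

2

Side lengths²: PQ² = 90, PR² = 37, QR² = 229.
Since QR² = 229 ≥ 90 + 37 = 127, the angle opposite QR is not acute, so the smallest enclosing circle has QR as diameter.
Centre = midpoint of QR = (-2.5, -6), r² = 229/4 = 57.25.
The points at distance exactly r from the centre are Q, R — 2 points.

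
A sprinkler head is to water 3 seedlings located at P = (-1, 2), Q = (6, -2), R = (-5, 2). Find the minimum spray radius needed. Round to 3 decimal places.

Side lengths²: PQ² = 65, PR² = 16, QR² = 137.
Since QR² = 137 ≥ 65 + 16 = 81, the angle opposite QR is not acute, so the smallest enclosing circle has QR as diameter.
Centre = midpoint of QR = (0.5, 0), r² = 137/4 = 34.25.
r = √(34.25) ≈ 5.852.

5.852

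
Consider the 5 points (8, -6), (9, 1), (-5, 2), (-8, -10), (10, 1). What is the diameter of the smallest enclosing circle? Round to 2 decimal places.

21.10

The minimum enclosing circle of a finite set is fixed by two of the points (as a diameter) or three (as a circumcircle).
The farthest pair is (-8, -10)–(10, 1) with squared distance 445. The circle on this segment as diameter has centre (1, -4.5) and r² = 445/4 = 111.25.
Check (8, -6): distance² to centre = 51.25 ≤ 111.25, so it lies inside.
All remaining points lie in this disk, and no smaller disk contains both endpoints, so this is the minimum enclosing circle.
Diameter = 2r = 2√(111.25) ≈ 21.10.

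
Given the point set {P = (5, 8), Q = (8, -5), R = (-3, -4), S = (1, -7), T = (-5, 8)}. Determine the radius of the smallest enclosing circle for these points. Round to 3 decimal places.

A smallest enclosing disk is always determined by at most three of the input points on its boundary.
The farthest pair is Q–T with squared distance 338. The circle on this segment as diameter has centre (1.5, 1.5) and r² = 338/4 = 84.5.
Check P: distance² to centre = 54.5 ≤ 84.5, so it lies inside.
All remaining points lie in this disk, and no smaller disk contains both endpoints, so this is the minimum enclosing circle.
r = √(84.5) ≈ 9.192.

9.192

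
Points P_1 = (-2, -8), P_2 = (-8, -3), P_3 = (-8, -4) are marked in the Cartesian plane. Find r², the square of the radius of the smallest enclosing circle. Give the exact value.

15.25

Side lengths²: P_1P_2² = 61, P_1P_3² = 52, P_2P_3² = 1.
Since P_1P_2² = 61 ≥ 52 + 1 = 53, the angle opposite P_1P_2 is not acute, so the smallest enclosing circle has P_1P_2 as diameter.
Centre = midpoint of P_1P_2 = (-5, -5.5), r² = 61/4 = 15.25.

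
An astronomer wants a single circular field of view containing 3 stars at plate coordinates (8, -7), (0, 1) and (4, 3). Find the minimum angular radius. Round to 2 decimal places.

Call the three points A, B, C in the order given.
Side lengths²: AB² = 128, AC² = 116, BC² = 20.
Since AB² = 128 < 116 + 20 = 136, the triangle is acute, so the smallest enclosing circle is the circumcircle.
Circumcentre = (13/3, -8/3), r² = 290/9.
r = √(290/9) ≈ 5.68.

5.68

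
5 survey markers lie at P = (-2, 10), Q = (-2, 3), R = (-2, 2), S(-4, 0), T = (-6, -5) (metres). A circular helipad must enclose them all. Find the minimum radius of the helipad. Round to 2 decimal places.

7.76

The minimum enclosing circle of a finite set is fixed by two of the points (as a diameter) or three (as a circumcircle).
The farthest pair is P–T with squared distance 241. The circle on this segment as diameter has centre (-4, 2.5) and r² = 241/4 = 60.25.
Check Q: distance² to centre = 4.25 ≤ 60.25, so it lies inside.
All remaining points lie in this disk, and no smaller disk contains both endpoints, so this is the minimum enclosing circle.
r = √(60.25) ≈ 7.76.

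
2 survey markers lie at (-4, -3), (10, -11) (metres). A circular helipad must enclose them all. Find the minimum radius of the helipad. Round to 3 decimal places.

The smallest circle enclosing two points has them as diameter endpoints.
Centre = midpoint = (3, -7); r² = |(-4, -3)−(10, -11)|²/4 = 260/4 = 65.
r = √65 ≈ 8.062.

8.062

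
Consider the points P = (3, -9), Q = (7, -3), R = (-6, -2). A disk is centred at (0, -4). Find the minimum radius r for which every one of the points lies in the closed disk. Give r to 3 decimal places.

7.071

The required radius is the distance from (0, -4) to the farthest point.
Squared distances: 34, 50, 40.
Maximum is 50, attained at Q.
r = √50 ≈ 7.071.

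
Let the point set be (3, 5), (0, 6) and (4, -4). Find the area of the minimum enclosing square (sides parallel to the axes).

The bounding box has width 4 and height 10.
An axis-aligned square enclosing the set must have side ≥ max(width, height).
So the minimum side is max(4, 10) = 10.
Area = 10² = 100.

100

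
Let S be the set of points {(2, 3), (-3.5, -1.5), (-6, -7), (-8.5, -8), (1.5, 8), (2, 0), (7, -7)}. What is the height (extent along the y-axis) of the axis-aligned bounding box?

16

max y = 8, min y = -8, so height = 16.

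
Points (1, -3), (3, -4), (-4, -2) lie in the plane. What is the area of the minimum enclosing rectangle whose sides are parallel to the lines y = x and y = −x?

22.5

In coordinates u = x + y, v = x − y the rectangle is axis-aligned; the map (x,y)→(u,v) scales areas by 2.
u-values: -2, -1, -6; range = -1 − (-6) = 5.
v-values: 4, 7, -2; range = 7 − (-2) = 9.
Area = (5 × 9) / 2 = 22.5.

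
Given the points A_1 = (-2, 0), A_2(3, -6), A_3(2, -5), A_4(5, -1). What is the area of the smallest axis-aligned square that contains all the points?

The bounding box has width 7 and height 6.
An axis-aligned square enclosing the set must have side ≥ max(width, height).
So the minimum side is max(7, 6) = 7.
Area = 7² = 49.

49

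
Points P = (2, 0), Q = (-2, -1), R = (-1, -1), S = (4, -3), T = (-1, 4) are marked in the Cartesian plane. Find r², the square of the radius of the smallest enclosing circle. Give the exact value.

18.5

The farthest pair is S–T with squared distance 74. The circle on this segment as diameter has centre (1.5, 0.5) and r² = 74/4 = 18.5.
Check P: distance² to centre = 0.5 ≤ 18.5, so it lies inside.
All remaining points lie in this disk, and no smaller disk contains both endpoints, so this is the minimum enclosing circle.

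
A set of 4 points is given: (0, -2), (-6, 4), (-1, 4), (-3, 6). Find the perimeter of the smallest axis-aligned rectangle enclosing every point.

Width = max x − min x = 0 − (-6) = 6.
Height = max y − min y = 6 − (-2) = 8.
Perimeter = 2(6 + 8) = 28.

28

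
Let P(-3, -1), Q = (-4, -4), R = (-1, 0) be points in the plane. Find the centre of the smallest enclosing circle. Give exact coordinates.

Side lengths²: PQ² = 10, PR² = 5, QR² = 25.
Since QR² = 25 ≥ 10 + 5 = 15, the angle opposite QR is not acute, so the smallest enclosing circle has QR as diameter.
Centre = midpoint of QR = (-2.5, -2), r² = 25/4 = 6.25.
Centre = (-2.5, -2).

(-2.5, -2)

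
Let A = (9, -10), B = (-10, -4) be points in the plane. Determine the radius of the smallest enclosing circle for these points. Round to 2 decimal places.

The smallest circle enclosing two points has them as diameter endpoints.
Centre = midpoint = (-0.5, -7); r² = |AB|²/4 = 397/4 = 99.25.
r = √(99.25) ≈ 9.96.

9.96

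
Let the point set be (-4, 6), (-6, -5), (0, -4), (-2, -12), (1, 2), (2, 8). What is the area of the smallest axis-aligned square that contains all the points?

400

The bounding box has width 8 and height 20.
An axis-aligned square enclosing the set must have side ≥ max(width, height).
So the minimum side is max(8, 20) = 20.
Area = 20² = 400.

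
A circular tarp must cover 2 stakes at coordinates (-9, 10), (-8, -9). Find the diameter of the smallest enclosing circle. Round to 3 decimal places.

19.026

The smallest circle enclosing two points has them as diameter endpoints.
Centre = midpoint = (-8.5, 0.5); r² = |(-9, 10)−(-8, -9)|²/4 = 362/4 = 90.5.
Diameter = 2r = 2√(90.5) ≈ 19.026.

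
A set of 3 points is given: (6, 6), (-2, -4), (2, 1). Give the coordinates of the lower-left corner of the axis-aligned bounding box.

x-range [-2, 6], y-range [-4, 6].
The lower-left corner is (-2, -4).

(-2, -4)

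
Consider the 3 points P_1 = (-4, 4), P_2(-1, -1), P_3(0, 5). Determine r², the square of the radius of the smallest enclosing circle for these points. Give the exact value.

10693/1058

Side lengths²: P_1P_2² = 34, P_1P_3² = 17, P_2P_3² = 37.
Since P_2P_3² = 37 < 34 + 17 = 51, the triangle is acute, so the smallest enclosing circle is the circumcircle.
Circumcentre = (-65/46, 99/46), r² = 10693/1058.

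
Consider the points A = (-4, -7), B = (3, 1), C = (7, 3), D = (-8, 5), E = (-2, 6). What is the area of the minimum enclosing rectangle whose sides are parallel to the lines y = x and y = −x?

In coordinates u = x + y, v = x − y the rectangle is axis-aligned; the map (x,y)→(u,v) scales areas by 2.
u-values: -11, 4, 10, -3, 4; range = 10 − (-11) = 21.
v-values: 3, 2, 4, -13, -8; range = 4 − (-13) = 17.
Area = (21 × 17) / 2 = 178.5.

178.5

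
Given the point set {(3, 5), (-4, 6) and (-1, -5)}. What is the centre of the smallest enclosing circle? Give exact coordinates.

Call the three points A, B, C in the order given.
Side lengths²: AB² = 50, AC² = 116, BC² = 130.
Since BC² = 130 < 116 + 50 = 166, the triangle is acute, so the smallest enclosing circle is the circumcircle.
Circumcentre = (-43/37, 32/37), r² = 47125/1369.
Centre = (-43/37, 32/37).

(-43/37, 32/37)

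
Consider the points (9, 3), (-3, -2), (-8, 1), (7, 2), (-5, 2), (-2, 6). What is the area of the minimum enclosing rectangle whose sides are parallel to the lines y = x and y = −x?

142.5

In coordinates u = x + y, v = x − y the rectangle is axis-aligned; the map (x,y)→(u,v) scales areas by 2.
u-values: 12, -5, -7, 9, -3, 4; range = 12 − (-7) = 19.
v-values: 6, -1, -9, 5, -7, -8; range = 6 − (-9) = 15.
Area = (19 × 15) / 2 = 142.5.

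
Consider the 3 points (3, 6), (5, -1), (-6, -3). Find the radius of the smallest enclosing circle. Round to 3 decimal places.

6.395

Call the three points A, B, C in the order given.
Side lengths²: AB² = 53, AC² = 162, BC² = 125.
Since AC² = 162 < 125 + 53 = 178, the triangle is acute, so the smallest enclosing circle is the circumcircle.
Circumcentre = (-19/18, 19/18), r² = 6625/162.
r = √(6625/162) ≈ 6.395.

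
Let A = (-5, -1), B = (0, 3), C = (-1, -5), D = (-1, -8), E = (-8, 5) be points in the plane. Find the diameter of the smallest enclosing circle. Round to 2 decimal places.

The minimum enclosing circle of a finite set is fixed by two of the points (as a diameter) or three (as a circumcircle).
The farthest pair is D–E with squared distance 218. The circle on this segment as diameter has centre (-4.5, -1.5) and r² = 218/4 = 54.5.
Check A: distance² to centre = 0.5 ≤ 54.5, so it lies inside.
All remaining points lie in this disk, and no smaller disk contains both endpoints, so this is the minimum enclosing circle.
Diameter = 2r = 2√(54.5) ≈ 14.76.

14.76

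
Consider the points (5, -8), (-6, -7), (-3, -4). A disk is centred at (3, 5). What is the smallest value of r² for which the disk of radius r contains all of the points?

225

The required radius is the distance from (3, 5) to the farthest point.
Squared distances: 173, 225, 117.
Maximum is 225, attained at (-6, -7).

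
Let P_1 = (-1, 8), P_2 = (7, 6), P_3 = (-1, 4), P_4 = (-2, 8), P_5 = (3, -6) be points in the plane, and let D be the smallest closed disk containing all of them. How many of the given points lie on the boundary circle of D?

The minimum enclosing circle of a finite set is fixed by two of the points (as a diameter) or three (as a circumcircle).
The minimum enclosing circle is determined by three boundary points: P_2, P_4, P_5.
Their circumcentre is (71/58, 73/58) with r² = 93925/1682.
The farthest remaining point P_1 is at distance² 84761/1682 ≤ 93925/1682.
The points at distance exactly r from the centre are P_2, P_4, P_5 — 3 points.

3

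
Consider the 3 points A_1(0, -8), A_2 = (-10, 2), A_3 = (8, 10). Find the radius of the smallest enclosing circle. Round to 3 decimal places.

10.552

Side lengths²: A_1A_2² = 200, A_1A_3² = 388, A_2A_3² = 388.
Since A_2A_3² = 388 < 388 + 200 = 588, the triangle is acute, so the smallest enclosing circle is the circumcircle.
Circumcentre = (7/13, 33/13), r² = 18818/169.
r = √(18818/169) ≈ 10.552.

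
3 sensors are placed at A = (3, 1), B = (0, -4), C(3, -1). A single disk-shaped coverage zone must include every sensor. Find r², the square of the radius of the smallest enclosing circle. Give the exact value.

Side lengths²: AB² = 34, AC² = 4, BC² = 18.
Since AB² = 34 ≥ 18 + 4 = 22, the angle opposite AB is not acute, so the smallest enclosing circle has AB as diameter.
Centre = midpoint of AB = (1.5, -1.5), r² = 34/4 = 8.5.

8.5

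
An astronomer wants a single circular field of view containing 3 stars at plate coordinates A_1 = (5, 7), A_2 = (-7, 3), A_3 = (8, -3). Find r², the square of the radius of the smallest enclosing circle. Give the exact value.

Side lengths²: A_1A_2² = 160, A_1A_3² = 109, A_2A_3² = 261.
Since A_2A_3² = 261 < 160 + 109 = 269, the triangle is acute, so the smallest enclosing circle is the circumcircle.
Circumcentre = (13/22, 5/22), r² = 15805/242.

15805/242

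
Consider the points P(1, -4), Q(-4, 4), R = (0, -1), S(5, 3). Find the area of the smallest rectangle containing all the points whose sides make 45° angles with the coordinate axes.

71.5

In coordinates u = x + y, v = x − y the rectangle is axis-aligned; the map (x,y)→(u,v) scales areas by 2.
u-values: -3, 0, -1, 8; range = 8 − (-3) = 11.
v-values: 5, -8, 1, 2; range = 5 − (-8) = 13.
Area = (11 × 13) / 2 = 71.5.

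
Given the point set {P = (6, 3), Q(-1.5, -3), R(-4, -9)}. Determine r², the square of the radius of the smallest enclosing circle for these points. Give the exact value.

Side lengths²: PQ² = 92.25, PR² = 244, QR² = 42.25.
Since PR² = 244 ≥ 92.25 + 42.25 = 134.5, the angle opposite PR is not acute, so the smallest enclosing circle has PR as diameter.
Centre = midpoint of PR = (1, -3), r² = 244/4 = 61.

61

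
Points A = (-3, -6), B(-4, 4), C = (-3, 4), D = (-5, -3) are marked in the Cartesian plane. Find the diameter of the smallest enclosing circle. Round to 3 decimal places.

The minimum enclosing circle of a finite set is fixed by two of the points (as a diameter) or three (as a circumcircle).
The farthest pair is A–B with squared distance 101. The circle on this segment as diameter has centre (-3.5, -1) and r² = 101/4 = 25.25.
Check C: distance² to centre = 25.25 ≤ 25.25, so it lies inside.
All remaining points lie in this disk, and no smaller disk contains both endpoints, so this is the minimum enclosing circle.
Diameter = 2r = 2√(25.25) ≈ 10.050.

10.050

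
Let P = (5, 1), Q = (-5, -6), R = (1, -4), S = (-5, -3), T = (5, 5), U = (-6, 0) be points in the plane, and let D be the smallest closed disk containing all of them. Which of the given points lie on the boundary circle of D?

By Welzl's lemma the MEC is supported by two points (diametrically opposite) or three points (on a circumcircle).
The farthest pair is Q–T with squared distance 221. The circle on this segment as diameter has centre (0, -0.5) and r² = 221/4 = 55.25.
Check P: distance² to centre = 27.25 ≤ 55.25, so it lies inside.
All remaining points lie in this disk, and no smaller disk contains both endpoints, so this is the minimum enclosing circle.
The points at distance exactly r from the centre are Q, T — 2 points.

Q, T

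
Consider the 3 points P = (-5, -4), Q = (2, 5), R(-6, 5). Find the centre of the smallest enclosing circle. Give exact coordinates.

Side lengths²: PQ² = 130, PR² = 82, QR² = 64.
Since PQ² = 130 < 82 + 64 = 146, the triangle is acute, so the smallest enclosing circle is the circumcircle.
Circumcentre = (-2, 8/9), r² = 2665/81.
Centre = (-2, 8/9).

(-2, 8/9)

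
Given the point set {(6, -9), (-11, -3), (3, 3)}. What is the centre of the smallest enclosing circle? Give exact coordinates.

Call the three points A, B, C in the order given.
Side lengths²: AB² = 325, AC² = 153, BC² = 232.
Since AB² = 325 < 232 + 153 = 385, the triangle is acute, so the smallest enclosing circle is the circumcircle.
Circumcentre = (-125/62, -287/62), r² = 160225/1922.
Centre = (-125/62, -287/62).

(-125/62, -287/62)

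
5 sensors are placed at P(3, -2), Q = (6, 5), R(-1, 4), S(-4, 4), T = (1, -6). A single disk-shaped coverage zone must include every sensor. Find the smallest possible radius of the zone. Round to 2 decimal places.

The minimum enclosing circle of a finite set is fixed by two of the points (as a diameter) or three (as a circumcircle).
The minimum enclosing circle is determined by three boundary points: Q, S, T.
Their circumcentre is (59/42, 19/42) with r² = 36865/882.
The farthest remaining point R is at distance² 16201/882 ≤ 36865/882.
r = √(36865/882) ≈ 6.47.

6.47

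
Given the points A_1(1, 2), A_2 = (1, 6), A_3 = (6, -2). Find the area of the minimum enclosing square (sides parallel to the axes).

The bounding box has width 5 and height 8.
An axis-aligned square enclosing the set must have side ≥ max(width, height).
So the minimum side is max(5, 8) = 8.
Area = 8² = 64.

64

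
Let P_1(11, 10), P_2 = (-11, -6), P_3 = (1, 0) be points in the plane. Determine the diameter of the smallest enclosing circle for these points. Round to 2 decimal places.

Side lengths²: P_1P_2² = 740, P_1P_3² = 200, P_2P_3² = 180.
Since P_1P_2² = 740 ≥ 200 + 180 = 380, the angle opposite P_1P_2 is not acute, so the smallest enclosing circle has P_1P_2 as diameter.
Centre = midpoint of P_1P_2 = (0, 2), r² = 740/4 = 185.
Diameter = 2r = 2√185 ≈ 27.20.

27.20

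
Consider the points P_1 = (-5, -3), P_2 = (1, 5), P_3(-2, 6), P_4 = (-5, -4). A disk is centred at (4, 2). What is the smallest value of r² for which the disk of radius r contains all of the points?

The required radius is the distance from (4, 2) to the farthest point.
Squared distances: 106, 18, 52, 117.
Maximum is 117, attained at P_4.

117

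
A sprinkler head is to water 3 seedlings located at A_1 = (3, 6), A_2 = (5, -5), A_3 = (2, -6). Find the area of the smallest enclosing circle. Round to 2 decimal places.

113.88

Side lengths²: A_1A_2² = 125, A_1A_3² = 145, A_2A_3² = 10.
Since A_1A_3² = 145 ≥ 125 + 10 = 135, the angle opposite A_1A_3 is not acute, so the smallest enclosing circle has A_1A_3 as diameter.
Centre = midpoint of A_1A_3 = (2.5, 0), r² = 145/4 = 36.25.
Area = π·r² = π·36.25 ≈ 113.88.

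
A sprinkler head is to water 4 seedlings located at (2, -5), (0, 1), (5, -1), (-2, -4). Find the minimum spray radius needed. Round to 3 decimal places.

A smallest enclosing disk is always determined by at most three of the input points on its boundary.
The farthest pair is (5, -1)–(-2, -4) with squared distance 58. The circle on this segment as diameter has centre (1.5, -2.5) and r² = 58/4 = 14.5.
Check (2, -5): distance² to centre = 6.5 ≤ 14.5, so it lies inside.
All remaining points lie in this disk, and no smaller disk contains both endpoints, so this is the minimum enclosing circle.
r = √(14.5) ≈ 3.808.

3.808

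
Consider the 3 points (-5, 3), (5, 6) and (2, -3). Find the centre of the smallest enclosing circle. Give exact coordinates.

(11/18, 133/54)

Call the three points A, B, C in the order given.
Side lengths²: AB² = 109, AC² = 85, BC² = 90.
Since AB² = 109 < 90 + 85 = 175, the triangle is acute, so the smallest enclosing circle is the circumcircle.
Circumcentre = (11/18, 133/54), r² = 46325/1458.
Centre = (11/18, 133/54).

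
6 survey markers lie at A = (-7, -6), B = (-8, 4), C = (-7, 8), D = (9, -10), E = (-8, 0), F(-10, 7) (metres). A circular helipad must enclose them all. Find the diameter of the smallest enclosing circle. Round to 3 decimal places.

25.495

By Welzl's lemma the MEC is supported by two points (diametrically opposite) or three points (on a circumcircle).
The farthest pair is D–F with squared distance 650. The circle on this segment as diameter has centre (-0.5, -1.5) and r² = 650/4 = 162.5.
Check A: distance² to centre = 62.5 ≤ 162.5, so it lies inside.
All remaining points lie in this disk, and no smaller disk contains both endpoints, so this is the minimum enclosing circle.
Diameter = 2r = 2√(162.5) ≈ 25.495.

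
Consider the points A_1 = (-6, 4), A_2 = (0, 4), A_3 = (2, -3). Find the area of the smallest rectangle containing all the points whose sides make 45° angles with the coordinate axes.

In coordinates u = x + y, v = x − y the rectangle is axis-aligned; the map (x,y)→(u,v) scales areas by 2.
u-values: -2, 4, -1; range = 4 − (-2) = 6.
v-values: -10, -4, 5; range = 5 − (-10) = 15.
Area = (6 × 15) / 2 = 45.

45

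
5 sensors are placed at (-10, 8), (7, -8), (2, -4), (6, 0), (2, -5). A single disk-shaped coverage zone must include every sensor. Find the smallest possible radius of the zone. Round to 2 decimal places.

By Welzl's lemma the MEC is supported by two points (diametrically opposite) or three points (on a circumcircle).
The farthest pair is (-10, 8)–(7, -8) with squared distance 545. The circle on this segment as diameter has centre (-1.5, 0) and r² = 545/4 = 136.25.
Check (2, -4): distance² to centre = 28.25 ≤ 136.25, so it lies inside.
All remaining points lie in this disk, and no smaller disk contains both endpoints, so this is the minimum enclosing circle.
r = √(136.25) ≈ 11.67.

11.67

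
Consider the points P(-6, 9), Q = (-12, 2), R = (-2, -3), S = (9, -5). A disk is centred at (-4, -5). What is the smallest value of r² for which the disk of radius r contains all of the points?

200

The required radius is the distance from (-4, -5) to the farthest point.
Squared distances: 200, 113, 8, 169.
Maximum is 200, attained at P.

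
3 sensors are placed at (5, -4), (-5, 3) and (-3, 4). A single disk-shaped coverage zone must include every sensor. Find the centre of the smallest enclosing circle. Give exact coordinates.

Call the three points A, B, C in the order given.
Side lengths²: AB² = 149, AC² = 128, BC² = 5.
Since AB² = 149 ≥ 128 + 5 = 133, the angle opposite AB is not acute, so the smallest enclosing circle has AB as diameter.
Centre = midpoint of AB = (0, -0.5), r² = 149/4 = 37.25.
Centre = (0, -0.5).

(0, -0.5)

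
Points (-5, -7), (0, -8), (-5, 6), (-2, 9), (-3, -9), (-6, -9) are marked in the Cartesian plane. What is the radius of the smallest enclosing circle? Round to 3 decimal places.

9.220

The minimum enclosing circle of a finite set is fixed by two of the points (as a diameter) or three (as a circumcircle).
The farthest pair is (-2, 9)–(-6, -9) with squared distance 340. The circle on this segment as diameter has centre (-4, 0) and r² = 340/4 = 85.
Check (-5, -7): distance² to centre = 50 ≤ 85, so it lies inside.
All remaining points lie in this disk, and no smaller disk contains both endpoints, so this is the minimum enclosing circle.
r = √85 ≈ 9.220.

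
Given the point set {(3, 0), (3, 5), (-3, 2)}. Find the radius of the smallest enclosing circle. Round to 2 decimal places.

3.54

Call the three points A, B, C in the order given.
Side lengths²: AB² = 25, AC² = 40, BC² = 45.
Since BC² = 45 < 40 + 25 = 65, the triangle is acute, so the smallest enclosing circle is the circumcircle.
Circumcentre = (0.5, 2.5), r² = 12.5.
r = √(12.5) ≈ 3.54.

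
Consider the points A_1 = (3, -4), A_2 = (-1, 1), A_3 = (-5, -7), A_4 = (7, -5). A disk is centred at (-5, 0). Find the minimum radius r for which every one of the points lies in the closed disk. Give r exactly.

13

The required radius is the distance from (-5, 0) to the farthest point.
Squared distances: 80, 17, 49, 169.
Maximum is 169, attained at A_4.
r = √169 = 13.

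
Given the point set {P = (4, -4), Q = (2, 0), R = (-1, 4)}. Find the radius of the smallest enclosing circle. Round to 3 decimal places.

4.717

Side lengths²: PQ² = 20, PR² = 89, QR² = 25.
Since PR² = 89 ≥ 25 + 20 = 45, the angle opposite PR is not acute, so the smallest enclosing circle has PR as diameter.
Centre = midpoint of PR = (1.5, 0), r² = 89/4 = 22.25.
r = √(22.25) ≈ 4.717.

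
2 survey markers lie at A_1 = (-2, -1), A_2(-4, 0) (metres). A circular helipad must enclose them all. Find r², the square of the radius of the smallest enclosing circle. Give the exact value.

1.25

The smallest circle enclosing two points has them as diameter endpoints.
Centre = midpoint = (-3, -0.5); r² = |A_1A_2|²/4 = 5/4 = 1.25.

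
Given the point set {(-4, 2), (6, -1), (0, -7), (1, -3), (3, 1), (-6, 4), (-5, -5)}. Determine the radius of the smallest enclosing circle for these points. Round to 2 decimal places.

6.78

The minimum enclosing circle of a finite set is fixed by two of the points (as a diameter) or three (as a circumcircle).
The minimum enclosing circle is determined by three boundary points: (6, -1), (0, -7), (-6, 4).
Their circumcentre is (-25/34, -9/34) with r² = 26533/578.
The farthest remaining point (-5, -5) is at distance² 23473/578 ≤ 26533/578.
r = √(26533/578) ≈ 6.78.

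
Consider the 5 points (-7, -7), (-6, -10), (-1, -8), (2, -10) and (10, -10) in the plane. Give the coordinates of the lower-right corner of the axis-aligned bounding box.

x-range [-7, 10], y-range [-10, -7].
The lower-right corner is (10, -10).

(10, -10)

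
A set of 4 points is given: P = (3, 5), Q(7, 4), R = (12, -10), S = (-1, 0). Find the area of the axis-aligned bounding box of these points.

195

x ranges over [-1, 12], width 13.
y ranges over [-10, 5], height 15.
Area = 13 × 15 = 195.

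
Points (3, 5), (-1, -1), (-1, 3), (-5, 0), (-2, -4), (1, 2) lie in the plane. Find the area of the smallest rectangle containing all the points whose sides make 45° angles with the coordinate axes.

In coordinates u = x + y, v = x − y the rectangle is axis-aligned; the map (x,y)→(u,v) scales areas by 2.
u-values: 8, -2, 2, -5, -6, 3; range = 8 − (-6) = 14.
v-values: -2, 0, -4, -5, 2, -1; range = 2 − (-5) = 7.
Area = (14 × 7) / 2 = 49.

49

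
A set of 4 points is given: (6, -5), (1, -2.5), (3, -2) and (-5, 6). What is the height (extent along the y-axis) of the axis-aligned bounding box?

max y = 6, min y = -5, so height = 11.

11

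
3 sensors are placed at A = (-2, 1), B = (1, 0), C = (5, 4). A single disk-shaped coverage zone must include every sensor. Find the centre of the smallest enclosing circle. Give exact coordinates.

Side lengths²: AB² = 10, AC² = 58, BC² = 32.
Since AC² = 58 ≥ 32 + 10 = 42, the angle opposite AC is not acute, so the smallest enclosing circle has AC as diameter.
Centre = midpoint of AC = (1.5, 2.5), r² = 58/4 = 14.5.
Centre = (1.5, 2.5).

(1.5, 2.5)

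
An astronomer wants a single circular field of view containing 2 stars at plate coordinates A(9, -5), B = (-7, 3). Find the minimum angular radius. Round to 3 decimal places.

8.944

The smallest circle enclosing two points has them as diameter endpoints.
Centre = midpoint = (1, -1); r² = |AB|²/4 = 320/4 = 80.
r = √80 ≈ 8.944.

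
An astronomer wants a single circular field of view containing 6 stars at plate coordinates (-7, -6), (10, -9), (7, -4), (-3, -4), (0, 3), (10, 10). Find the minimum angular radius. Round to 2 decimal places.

11.85

A smallest enclosing disk is always determined by at most three of the input points on its boundary.
The minimum enclosing circle is determined by three boundary points: (-7, -6), (10, -9), (10, 10).
Their circumcentre is (99/34, 0.5) with r² = 81205/578.
The farthest remaining point (-3, -4) is at distance² 31905/578 ≤ 81205/578.
r = √(81205/578) ≈ 11.85.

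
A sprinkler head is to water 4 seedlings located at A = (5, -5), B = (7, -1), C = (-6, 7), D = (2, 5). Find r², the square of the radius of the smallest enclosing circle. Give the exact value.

66.25

By Welzl's lemma the MEC is supported by two points (diametrically opposite) or three points (on a circumcircle).
The farthest pair is A–C with squared distance 265. The circle on this segment as diameter has centre (-0.5, 1) and r² = 265/4 = 66.25.
Check B: distance² to centre = 60.25 ≤ 66.25, so it lies inside.
All remaining points lie in this disk, and no smaller disk contains both endpoints, so this is the minimum enclosing circle.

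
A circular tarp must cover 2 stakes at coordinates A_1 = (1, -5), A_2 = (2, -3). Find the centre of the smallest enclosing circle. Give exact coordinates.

(1.5, -4)

The smallest circle enclosing two points has them as diameter endpoints.
Centre = midpoint = (1.5, -4); r² = |A_1A_2|²/4 = 5/4 = 1.25.
Centre = (1.5, -4).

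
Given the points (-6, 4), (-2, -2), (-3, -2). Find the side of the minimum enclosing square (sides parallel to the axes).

The bounding box has width 4 and height 6.
An axis-aligned square enclosing the set must have side ≥ max(width, height).
So the minimum side is max(4, 6) = 6.

6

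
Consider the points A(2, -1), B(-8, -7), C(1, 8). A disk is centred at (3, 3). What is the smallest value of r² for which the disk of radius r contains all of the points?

221

The required radius is the distance from (3, 3) to the farthest point.
Squared distances: 17, 221, 29.
Maximum is 221, attained at B.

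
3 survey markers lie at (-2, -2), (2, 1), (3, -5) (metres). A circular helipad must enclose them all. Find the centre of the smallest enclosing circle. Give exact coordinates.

(23/18, -119/54)

Call the three points A, B, C in the order given.
Side lengths²: AB² = 25, AC² = 34, BC² = 37.
Since BC² = 37 < 34 + 25 = 59, the triangle is acute, so the smallest enclosing circle is the circumcircle.
Circumcentre = (23/18, -119/54), r² = 15725/1458.
Centre = (23/18, -119/54).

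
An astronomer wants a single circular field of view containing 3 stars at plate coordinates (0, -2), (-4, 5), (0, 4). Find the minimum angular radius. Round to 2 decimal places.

Call the three points A, B, C in the order given.
Side lengths²: AB² = 65, AC² = 36, BC² = 17.
Since AB² = 65 ≥ 36 + 17 = 53, the angle opposite AB is not acute, so the smallest enclosing circle has AB as diameter.
Centre = midpoint of AB = (-2, 1.5), r² = 65/4 = 16.25.
r = √(16.25) ≈ 4.03.

4.03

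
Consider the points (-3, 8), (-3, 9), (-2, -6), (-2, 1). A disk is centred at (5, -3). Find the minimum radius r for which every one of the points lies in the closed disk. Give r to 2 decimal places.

14.42

The required radius is the distance from (5, -3) to the farthest point.
Squared distances: 185, 208, 58, 65.
Maximum is 208, attained at (-3, 9).
r = √208 ≈ 14.42.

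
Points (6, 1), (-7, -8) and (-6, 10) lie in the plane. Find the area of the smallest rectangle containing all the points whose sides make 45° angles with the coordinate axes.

In coordinates u = x + y, v = x − y the rectangle is axis-aligned; the map (x,y)→(u,v) scales areas by 2.
u-values: 7, -15, 4; range = 7 − (-15) = 22.
v-values: 5, 1, -16; range = 5 − (-16) = 21.
Area = (22 × 21) / 2 = 231.

231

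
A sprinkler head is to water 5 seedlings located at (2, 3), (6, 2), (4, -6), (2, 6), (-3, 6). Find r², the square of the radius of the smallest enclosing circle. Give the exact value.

The farthest pair is (4, -6)–(-3, 6) with squared distance 193. The circle on this segment as diameter has centre (0.5, 0) and r² = 193/4 = 48.25.
Check (2, 3): distance² to centre = 11.25 ≤ 48.25, so it lies inside.
All remaining points lie in this disk, and no smaller disk contains both endpoints, so this is the minimum enclosing circle.

48.25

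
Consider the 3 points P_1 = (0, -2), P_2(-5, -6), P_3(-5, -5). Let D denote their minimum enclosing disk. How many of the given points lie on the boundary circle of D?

2

Side lengths²: P_1P_2² = 41, P_1P_3² = 34, P_2P_3² = 1.
Since P_1P_2² = 41 ≥ 34 + 1 = 35, the angle opposite P_1P_2 is not acute, so the smallest enclosing circle has P_1P_2 as diameter.
Centre = midpoint of P_1P_2 = (-2.5, -4), r² = 41/4 = 10.25.
The points at distance exactly r from the centre are P_1, P_2 — 2 points.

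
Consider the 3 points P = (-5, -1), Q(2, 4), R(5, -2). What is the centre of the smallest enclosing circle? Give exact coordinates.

Side lengths²: PQ² = 74, PR² = 101, QR² = 45.
Since PR² = 101 < 74 + 45 = 119, the triangle is acute, so the smallest enclosing circle is the circumcircle.
Circumcentre = (3/38, -27/38), r² = 18685/722.
Centre = (3/38, -27/38).

(3/38, -27/38)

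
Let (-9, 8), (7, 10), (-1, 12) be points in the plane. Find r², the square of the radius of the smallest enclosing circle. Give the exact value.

Call the three points A, B, C in the order given.
Side lengths²: AB² = 260, AC² = 80, BC² = 68.
Since AB² = 260 ≥ 80 + 68 = 148, the angle opposite AB is not acute, so the smallest enclosing circle has AB as diameter.
Centre = midpoint of AB = (-1, 9), r² = 260/4 = 65.

65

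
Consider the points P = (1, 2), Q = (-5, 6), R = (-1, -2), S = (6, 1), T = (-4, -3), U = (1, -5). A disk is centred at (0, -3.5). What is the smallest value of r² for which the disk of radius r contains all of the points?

The required radius is the distance from (0, -3.5) to the farthest point.
Squared distances: 31.25, 115.25, 3.25, 56.25, 16.25, 3.25.
Maximum is 115.25, attained at Q.

115.25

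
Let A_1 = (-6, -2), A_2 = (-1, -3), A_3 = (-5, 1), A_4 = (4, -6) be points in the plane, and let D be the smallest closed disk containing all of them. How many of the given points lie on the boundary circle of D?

By Welzl's lemma the MEC is supported by two points (diametrically opposite) or three points (on a circumcircle).
The farthest pair is A_3–A_4 with squared distance 130. The circle on this segment as diameter has centre (-0.5, -2.5) and r² = 130/4 = 32.5.
Check A_1: distance² to centre = 30.5 ≤ 32.5, so it lies inside.
All remaining points lie in this disk, and no smaller disk contains both endpoints, so this is the minimum enclosing circle.
The points at distance exactly r from the centre are A_3, A_4 — 2 points.

2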